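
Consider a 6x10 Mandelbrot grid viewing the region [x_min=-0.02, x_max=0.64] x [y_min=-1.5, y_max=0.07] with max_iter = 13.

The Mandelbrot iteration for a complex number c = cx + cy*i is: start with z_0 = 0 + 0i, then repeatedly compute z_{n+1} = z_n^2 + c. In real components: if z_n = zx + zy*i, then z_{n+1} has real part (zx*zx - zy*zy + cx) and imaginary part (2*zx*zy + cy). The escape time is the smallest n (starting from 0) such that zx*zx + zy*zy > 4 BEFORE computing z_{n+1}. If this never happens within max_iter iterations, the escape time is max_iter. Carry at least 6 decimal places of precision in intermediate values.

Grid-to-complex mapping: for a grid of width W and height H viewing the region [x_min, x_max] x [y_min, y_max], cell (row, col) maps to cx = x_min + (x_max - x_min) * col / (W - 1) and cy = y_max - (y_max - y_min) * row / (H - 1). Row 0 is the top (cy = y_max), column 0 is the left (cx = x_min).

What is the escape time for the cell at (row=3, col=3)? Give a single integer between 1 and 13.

z_0 = 0 + 0i, c = 0.3760 + -0.4533i
Iter 1: z = 0.3760 + -0.4533i, |z|^2 = 0.3469
Iter 2: z = 0.3119 + -0.7942i, |z|^2 = 0.7281
Iter 3: z = -0.1576 + -0.9487i, |z|^2 = 0.9249
Iter 4: z = -0.4993 + -0.1544i, |z|^2 = 0.2731
Iter 5: z = 0.6014 + -0.2992i, |z|^2 = 0.4512
Iter 6: z = 0.6482 + -0.8132i, |z|^2 = 1.0815
Iter 7: z = 0.1348 + -1.5076i, |z|^2 = 2.2910
Iter 8: z = -1.8786 + -0.8599i, |z|^2 = 4.2685
Escaped at iteration 8

Answer: 8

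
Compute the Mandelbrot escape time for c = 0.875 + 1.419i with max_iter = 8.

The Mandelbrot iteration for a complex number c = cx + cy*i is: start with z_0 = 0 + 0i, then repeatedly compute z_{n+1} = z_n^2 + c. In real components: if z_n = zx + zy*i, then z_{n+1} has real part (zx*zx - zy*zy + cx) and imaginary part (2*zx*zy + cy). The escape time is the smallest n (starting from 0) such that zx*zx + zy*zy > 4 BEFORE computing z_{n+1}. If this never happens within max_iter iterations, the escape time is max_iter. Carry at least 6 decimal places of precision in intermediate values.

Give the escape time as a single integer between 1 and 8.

Answer: 2

Derivation:
z_0 = 0 + 0i, c = 0.8750 + 1.4190i
Iter 1: z = 0.8750 + 1.4190i, |z|^2 = 2.7792
Iter 2: z = -0.3729 + 3.9022i, |z|^2 = 15.3666
Escaped at iteration 2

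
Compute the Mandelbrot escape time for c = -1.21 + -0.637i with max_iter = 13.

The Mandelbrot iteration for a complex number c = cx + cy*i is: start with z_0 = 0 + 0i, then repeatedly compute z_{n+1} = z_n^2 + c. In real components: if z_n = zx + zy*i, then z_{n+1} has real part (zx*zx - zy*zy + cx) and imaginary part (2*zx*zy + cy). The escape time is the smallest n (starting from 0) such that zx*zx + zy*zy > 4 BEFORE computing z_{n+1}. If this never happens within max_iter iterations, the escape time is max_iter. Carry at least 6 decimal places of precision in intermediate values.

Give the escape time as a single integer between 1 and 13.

z_0 = 0 + 0i, c = -1.2100 + -0.6370i
Iter 1: z = -1.2100 + -0.6370i, |z|^2 = 1.8699
Iter 2: z = -0.1517 + 0.9045i, |z|^2 = 0.8412
Iter 3: z = -2.0052 + -0.9114i, |z|^2 = 4.8514
Escaped at iteration 3

Answer: 3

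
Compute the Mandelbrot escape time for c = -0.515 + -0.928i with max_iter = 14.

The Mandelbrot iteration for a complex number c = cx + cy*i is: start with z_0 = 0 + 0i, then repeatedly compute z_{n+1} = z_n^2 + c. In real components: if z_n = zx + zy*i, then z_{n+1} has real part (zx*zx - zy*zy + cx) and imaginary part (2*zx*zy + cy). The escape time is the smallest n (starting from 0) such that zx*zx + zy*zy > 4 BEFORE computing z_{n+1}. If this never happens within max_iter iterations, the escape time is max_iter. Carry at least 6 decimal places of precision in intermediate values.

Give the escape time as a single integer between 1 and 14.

Answer: 4

Derivation:
z_0 = 0 + 0i, c = -0.5150 + -0.9280i
Iter 1: z = -0.5150 + -0.9280i, |z|^2 = 1.1264
Iter 2: z = -1.1110 + 0.0278i, |z|^2 = 1.2350
Iter 3: z = 0.7185 + -0.9899i, |z|^2 = 1.4960
Iter 4: z = -0.9786 + -2.3503i, |z|^2 = 6.4818
Escaped at iteration 4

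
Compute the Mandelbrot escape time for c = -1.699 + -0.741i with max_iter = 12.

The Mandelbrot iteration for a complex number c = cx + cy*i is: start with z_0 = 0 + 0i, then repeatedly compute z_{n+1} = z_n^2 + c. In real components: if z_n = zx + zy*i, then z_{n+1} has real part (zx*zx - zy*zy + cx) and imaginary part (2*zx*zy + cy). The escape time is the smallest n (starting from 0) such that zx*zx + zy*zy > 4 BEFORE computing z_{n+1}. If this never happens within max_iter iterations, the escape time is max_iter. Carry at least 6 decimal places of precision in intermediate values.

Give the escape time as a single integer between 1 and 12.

z_0 = 0 + 0i, c = -1.6990 + -0.7410i
Iter 1: z = -1.6990 + -0.7410i, |z|^2 = 3.4357
Iter 2: z = 0.6385 + 1.7769i, |z|^2 = 3.5651
Iter 3: z = -4.4487 + 1.5282i, |z|^2 = 22.1266
Escaped at iteration 3

Answer: 3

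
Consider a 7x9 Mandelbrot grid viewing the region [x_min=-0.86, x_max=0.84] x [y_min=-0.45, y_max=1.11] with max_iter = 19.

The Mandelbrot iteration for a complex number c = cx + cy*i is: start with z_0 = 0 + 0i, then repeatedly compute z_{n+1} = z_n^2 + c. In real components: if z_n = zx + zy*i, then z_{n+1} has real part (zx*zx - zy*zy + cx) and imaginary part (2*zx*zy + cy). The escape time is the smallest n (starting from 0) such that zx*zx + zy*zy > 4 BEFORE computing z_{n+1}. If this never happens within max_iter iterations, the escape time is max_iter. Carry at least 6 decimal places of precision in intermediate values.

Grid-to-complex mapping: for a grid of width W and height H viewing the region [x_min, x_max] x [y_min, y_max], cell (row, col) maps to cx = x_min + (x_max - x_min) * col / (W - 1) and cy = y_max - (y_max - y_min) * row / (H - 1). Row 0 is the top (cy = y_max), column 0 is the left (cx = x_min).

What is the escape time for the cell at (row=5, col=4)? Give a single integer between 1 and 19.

Answer: 19

Derivation:
z_0 = 0 + 0i, c = 0.2733 + 0.1350i
Iter 1: z = 0.2733 + 0.1350i, |z|^2 = 0.0929
Iter 2: z = 0.3298 + 0.2088i, |z|^2 = 0.1524
Iter 3: z = 0.3385 + 0.2727i, |z|^2 = 0.1890
Iter 4: z = 0.3135 + 0.3196i, |z|^2 = 0.2005
Iter 5: z = 0.2695 + 0.3354i, |z|^2 = 0.1851
Iter 6: z = 0.2334 + 0.3158i, |z|^2 = 0.1542
Iter 7: z = 0.2281 + 0.2824i, |z|^2 = 0.1318
Iter 8: z = 0.2456 + 0.2638i, |z|^2 = 0.1299
Iter 9: z = 0.2640 + 0.2646i, |z|^2 = 0.1397
Iter 10: z = 0.2730 + 0.2747i, |z|^2 = 0.1500
Iter 11: z = 0.2724 + 0.2850i, |z|^2 = 0.1554
Iter 12: z = 0.2663 + 0.2903i, |z|^2 = 0.1552
Iter 13: z = 0.2600 + 0.2896i, |z|^2 = 0.1515
Iter 14: z = 0.2571 + 0.2856i, |z|^2 = 0.1476
Iter 15: z = 0.2579 + 0.2818i, |z|^2 = 0.1459
Iter 16: z = 0.2604 + 0.2803i, |z|^2 = 0.1464
Iter 17: z = 0.2626 + 0.2810i, |z|^2 = 0.1479
Iter 18: z = 0.2633 + 0.2826i, |z|^2 = 0.1492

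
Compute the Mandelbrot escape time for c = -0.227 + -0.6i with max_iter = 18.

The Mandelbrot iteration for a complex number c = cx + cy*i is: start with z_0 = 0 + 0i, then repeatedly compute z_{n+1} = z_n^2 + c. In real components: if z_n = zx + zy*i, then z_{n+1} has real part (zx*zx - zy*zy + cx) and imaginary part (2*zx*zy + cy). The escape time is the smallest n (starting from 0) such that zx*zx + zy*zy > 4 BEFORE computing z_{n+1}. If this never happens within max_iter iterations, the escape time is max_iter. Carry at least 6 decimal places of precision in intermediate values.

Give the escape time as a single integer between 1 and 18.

Answer: 18

Derivation:
z_0 = 0 + 0i, c = -0.2270 + -0.6000i
Iter 1: z = -0.2270 + -0.6000i, |z|^2 = 0.4115
Iter 2: z = -0.5355 + -0.3276i, |z|^2 = 0.3941
Iter 3: z = -0.0476 + -0.2492i, |z|^2 = 0.0643
Iter 4: z = -0.2868 + -0.5763i, |z|^2 = 0.4144
Iter 5: z = -0.4768 + -0.2694i, |z|^2 = 0.3000
Iter 6: z = -0.0722 + -0.3431i, |z|^2 = 0.1229
Iter 7: z = -0.3395 + -0.5505i, |z|^2 = 0.4182
Iter 8: z = -0.4148 + -0.2263i, |z|^2 = 0.2232
Iter 9: z = -0.1062 + -0.4123i, |z|^2 = 0.1813
Iter 10: z = -0.3857 + -0.5124i, |z|^2 = 0.4114
Iter 11: z = -0.3408 + -0.2047i, |z|^2 = 0.1581
Iter 12: z = -0.1527 + -0.4605i, |z|^2 = 0.2354
Iter 13: z = -0.4157 + -0.4593i, |z|^2 = 0.3838
Iter 14: z = -0.2652 + -0.2181i, |z|^2 = 0.1179
Iter 15: z = -0.2042 + -0.4843i, |z|^2 = 0.2763
Iter 16: z = -0.4199 + -0.4022i, |z|^2 = 0.3380
Iter 17: z = -0.2124 + -0.2623i, |z|^2 = 0.1139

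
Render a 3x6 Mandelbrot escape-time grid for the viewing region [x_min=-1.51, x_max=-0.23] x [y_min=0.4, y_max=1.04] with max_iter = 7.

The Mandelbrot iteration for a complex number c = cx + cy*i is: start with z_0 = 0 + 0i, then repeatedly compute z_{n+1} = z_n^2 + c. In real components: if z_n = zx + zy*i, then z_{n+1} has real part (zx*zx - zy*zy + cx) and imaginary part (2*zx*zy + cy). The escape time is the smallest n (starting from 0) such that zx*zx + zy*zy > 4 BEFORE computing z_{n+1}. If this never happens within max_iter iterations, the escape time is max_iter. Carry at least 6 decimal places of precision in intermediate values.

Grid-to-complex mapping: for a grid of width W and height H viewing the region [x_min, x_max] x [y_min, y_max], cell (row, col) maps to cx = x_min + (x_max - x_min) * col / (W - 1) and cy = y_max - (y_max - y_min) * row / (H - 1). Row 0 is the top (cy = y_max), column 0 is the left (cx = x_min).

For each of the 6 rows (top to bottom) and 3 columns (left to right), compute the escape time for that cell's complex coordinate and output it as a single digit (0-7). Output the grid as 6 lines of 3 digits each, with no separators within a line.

(row=0, col=0): c = -1.5100 + 1.0400i → escape time 2
(row=0, col=1): c = -0.8700 + 1.0400i → escape time 3
(row=0, col=2): c = -0.2300 + 1.0400i → escape time 6
(row=1, col=0): c = -1.5100 + 0.9120i → escape time 3
(row=1, col=1): c = -0.8700 + 0.9120i → escape time 3
(row=1, col=2): c = -0.2300 + 0.9120i → escape time 7
(row=2, col=0): c = -1.5100 + 0.7840i → escape time 3
(row=2, col=1): c = -0.8700 + 0.7840i → escape time 4
(row=2, col=2): c = -0.2300 + 0.7840i → escape time 7
(row=3, col=0): c = -1.5100 + 0.6560i → escape time 3
(row=3, col=1): c = -0.8700 + 0.6560i → escape time 4
(row=3, col=2): c = -0.2300 + 0.6560i → escape time 7
(row=4, col=0): c = -1.5100 + 0.5280i → escape time 3
(row=4, col=1): c = -0.8700 + 0.5280i → escape time 5
(row=4, col=2): c = -0.2300 + 0.5280i → escape time 7
(row=5, col=0): c = -1.5100 + 0.4000i → escape time 4
(row=5, col=1): c = -0.8700 + 0.4000i → escape time 7
(row=5, col=2): c = -0.2300 + 0.4000i → escape time 7

Answer: 236
337
347
347
357
477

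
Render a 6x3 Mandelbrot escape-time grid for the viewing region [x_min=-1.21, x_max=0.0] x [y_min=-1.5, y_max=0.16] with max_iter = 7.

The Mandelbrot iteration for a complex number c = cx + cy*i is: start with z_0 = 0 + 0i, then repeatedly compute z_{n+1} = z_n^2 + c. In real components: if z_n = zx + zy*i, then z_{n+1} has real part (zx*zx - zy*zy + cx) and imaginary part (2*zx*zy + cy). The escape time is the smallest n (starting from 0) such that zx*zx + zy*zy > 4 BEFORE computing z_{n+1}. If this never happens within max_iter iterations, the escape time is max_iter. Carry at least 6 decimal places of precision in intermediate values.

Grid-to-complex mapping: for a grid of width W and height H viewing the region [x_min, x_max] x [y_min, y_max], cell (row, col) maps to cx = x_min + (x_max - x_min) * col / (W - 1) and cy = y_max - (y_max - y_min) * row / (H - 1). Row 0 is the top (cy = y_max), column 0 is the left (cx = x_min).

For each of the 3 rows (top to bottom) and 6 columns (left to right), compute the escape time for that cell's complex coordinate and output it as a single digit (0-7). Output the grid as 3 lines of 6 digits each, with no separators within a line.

(row=0, col=0): c = -1.2100 + 0.1600i → escape time 7
(row=0, col=1): c = -0.9680 + 0.1600i → escape time 7
(row=0, col=2): c = -0.7260 + 0.1600i → escape time 7
(row=0, col=3): c = -0.4840 + 0.1600i → escape time 7
(row=0, col=4): c = -0.2420 + 0.1600i → escape time 7
(row=0, col=5): c = 0.0000 + 0.1600i → escape time 7
(row=1, col=0): c = -1.2100 + -0.6700i → escape time 3
(row=1, col=1): c = -0.9680 + -0.6700i → escape time 4
(row=1, col=2): c = -0.7260 + -0.6700i → escape time 5
(row=1, col=3): c = -0.4840 + -0.6700i → escape time 7
(row=1, col=4): c = -0.2420 + -0.6700i → escape time 7
(row=1, col=5): c = 0.0000 + -0.6700i → escape time 7
(row=2, col=0): c = -1.2100 + -1.5000i → escape time 2
(row=2, col=1): c = -0.9680 + -1.5000i → escape time 2
(row=2, col=2): c = -0.7260 + -1.5000i → escape time 2
(row=2, col=3): c = -0.4840 + -1.5000i → escape time 2
(row=2, col=4): c = -0.2420 + -1.5000i → escape time 2
(row=2, col=5): c = 0.0000 + -1.5000i → escape time 2

Answer: 777777
345777
222222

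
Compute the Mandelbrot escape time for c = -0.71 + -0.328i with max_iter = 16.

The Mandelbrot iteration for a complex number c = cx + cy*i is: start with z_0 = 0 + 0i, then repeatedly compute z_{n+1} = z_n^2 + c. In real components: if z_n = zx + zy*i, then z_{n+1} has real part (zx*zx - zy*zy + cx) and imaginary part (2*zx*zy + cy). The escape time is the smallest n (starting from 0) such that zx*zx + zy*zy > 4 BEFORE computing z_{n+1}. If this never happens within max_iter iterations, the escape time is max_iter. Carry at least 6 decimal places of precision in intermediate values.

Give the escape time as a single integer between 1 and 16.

z_0 = 0 + 0i, c = -0.7100 + -0.3280i
Iter 1: z = -0.7100 + -0.3280i, |z|^2 = 0.6117
Iter 2: z = -0.3135 + 0.1378i, |z|^2 = 0.1173
Iter 3: z = -0.6307 + -0.4144i, |z|^2 = 0.5695
Iter 4: z = -0.4839 + 0.1947i, |z|^2 = 0.2721
Iter 5: z = -0.5137 + -0.5164i, |z|^2 = 0.5306
Iter 6: z = -0.7128 + 0.2026i, |z|^2 = 0.5491
Iter 7: z = -0.2430 + -0.6168i, |z|^2 = 0.4395
Iter 8: z = -1.0314 + -0.0282i, |z|^2 = 1.0647
Iter 9: z = 0.3531 + -0.2698i, |z|^2 = 0.1974
Iter 10: z = -0.6581 + -0.5185i, |z|^2 = 0.7020
Iter 11: z = -0.5457 + 0.3545i, |z|^2 = 0.4235
Iter 12: z = -0.5379 + -0.7149i, |z|^2 = 0.8004
Iter 13: z = -0.9318 + 0.4410i, |z|^2 = 1.0627
Iter 14: z = -0.0363 + -1.1499i, |z|^2 = 1.3236
Iter 15: z = -2.0310 + -0.2445i, |z|^2 = 4.1846
Escaped at iteration 15

Answer: 15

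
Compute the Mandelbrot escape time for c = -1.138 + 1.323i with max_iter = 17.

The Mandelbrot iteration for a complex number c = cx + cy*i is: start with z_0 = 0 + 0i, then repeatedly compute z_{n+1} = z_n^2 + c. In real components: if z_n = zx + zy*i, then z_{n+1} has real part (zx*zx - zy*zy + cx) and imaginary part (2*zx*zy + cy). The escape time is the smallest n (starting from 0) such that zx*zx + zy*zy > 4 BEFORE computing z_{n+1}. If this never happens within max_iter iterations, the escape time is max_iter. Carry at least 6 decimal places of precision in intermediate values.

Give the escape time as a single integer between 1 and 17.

Answer: 2

Derivation:
z_0 = 0 + 0i, c = -1.1380 + 1.3230i
Iter 1: z = -1.1380 + 1.3230i, |z|^2 = 3.0454
Iter 2: z = -1.5933 + -1.6881i, |z|^2 = 5.3884
Escaped at iteration 2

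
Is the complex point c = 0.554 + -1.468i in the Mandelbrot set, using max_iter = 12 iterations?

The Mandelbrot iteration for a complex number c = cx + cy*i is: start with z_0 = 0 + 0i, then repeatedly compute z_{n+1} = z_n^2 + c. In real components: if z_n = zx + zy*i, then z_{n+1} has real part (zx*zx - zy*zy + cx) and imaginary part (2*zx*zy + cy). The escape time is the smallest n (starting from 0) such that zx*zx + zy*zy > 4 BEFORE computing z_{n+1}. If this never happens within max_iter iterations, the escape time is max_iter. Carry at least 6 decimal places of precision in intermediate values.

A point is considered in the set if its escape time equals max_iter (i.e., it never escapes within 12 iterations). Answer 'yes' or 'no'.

Answer: no

Derivation:
z_0 = 0 + 0i, c = 0.5540 + -1.4680i
Iter 1: z = 0.5540 + -1.4680i, |z|^2 = 2.4619
Iter 2: z = -1.2941 + -3.0945i, |z|^2 = 11.2509
Escaped at iteration 2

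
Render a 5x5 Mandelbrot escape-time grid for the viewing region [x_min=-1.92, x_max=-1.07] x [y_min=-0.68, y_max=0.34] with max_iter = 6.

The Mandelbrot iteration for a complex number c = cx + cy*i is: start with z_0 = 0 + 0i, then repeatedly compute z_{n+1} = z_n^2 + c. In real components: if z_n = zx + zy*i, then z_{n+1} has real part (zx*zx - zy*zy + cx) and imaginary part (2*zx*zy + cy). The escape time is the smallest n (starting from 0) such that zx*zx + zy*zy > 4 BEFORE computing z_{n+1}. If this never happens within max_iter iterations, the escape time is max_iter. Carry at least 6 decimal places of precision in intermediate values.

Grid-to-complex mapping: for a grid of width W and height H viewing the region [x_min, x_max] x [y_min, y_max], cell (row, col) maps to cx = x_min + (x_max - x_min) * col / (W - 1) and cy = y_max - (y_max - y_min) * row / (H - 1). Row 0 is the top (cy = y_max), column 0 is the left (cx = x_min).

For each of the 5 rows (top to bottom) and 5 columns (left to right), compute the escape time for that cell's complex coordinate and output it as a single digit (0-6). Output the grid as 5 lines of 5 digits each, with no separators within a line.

(row=0, col=0): c = -1.9200 + 0.3400i → escape time 3
(row=0, col=1): c = -1.7075 + 0.3400i → escape time 4
(row=0, col=2): c = -1.4950 + 0.3400i → escape time 4
(row=0, col=3): c = -1.2825 + 0.3400i → escape time 6
(row=0, col=4): c = -1.0700 + 0.3400i → escape time 6
(row=1, col=0): c = -1.9200 + 0.0850i → escape time 4
(row=1, col=1): c = -1.7075 + 0.0850i → escape time 6
(row=1, col=2): c = -1.4950 + 0.0850i → escape time 6
(row=1, col=3): c = -1.2825 + 0.0850i → escape time 6
(row=1, col=4): c = -1.0700 + 0.0850i → escape time 6
(row=2, col=0): c = -1.9200 + -0.1700i → escape time 4
(row=2, col=1): c = -1.7075 + -0.1700i → escape time 4
(row=2, col=2): c = -1.4950 + -0.1700i → escape time 5
(row=2, col=3): c = -1.2825 + -0.1700i → escape time 6
(row=2, col=4): c = -1.0700 + -0.1700i → escape time 6
(row=3, col=0): c = -1.9200 + -0.4250i → escape time 3
(row=3, col=1): c = -1.7075 + -0.4250i → escape time 3
(row=3, col=2): c = -1.4950 + -0.4250i → escape time 4
(row=3, col=3): c = -1.2825 + -0.4250i → escape time 6
(row=3, col=4): c = -1.0700 + -0.4250i → escape time 6
(row=4, col=0): c = -1.9200 + -0.6800i → escape time 1
(row=4, col=1): c = -1.7075 + -0.6800i → escape time 3
(row=4, col=2): c = -1.4950 + -0.6800i → escape time 3
(row=4, col=3): c = -1.2825 + -0.6800i → escape time 3
(row=4, col=4): c = -1.0700 + -0.6800i → escape time 4

Answer: 34466
46666
44566
33466
13334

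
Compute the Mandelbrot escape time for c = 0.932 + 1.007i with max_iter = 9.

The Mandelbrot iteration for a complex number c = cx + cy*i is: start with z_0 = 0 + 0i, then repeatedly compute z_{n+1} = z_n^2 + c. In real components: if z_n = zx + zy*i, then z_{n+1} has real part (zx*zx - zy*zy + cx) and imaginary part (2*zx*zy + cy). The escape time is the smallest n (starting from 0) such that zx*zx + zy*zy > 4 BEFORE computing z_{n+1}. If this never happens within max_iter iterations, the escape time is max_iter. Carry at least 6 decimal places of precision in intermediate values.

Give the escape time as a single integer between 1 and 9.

z_0 = 0 + 0i, c = 0.9320 + 1.0070i
Iter 1: z = 0.9320 + 1.0070i, |z|^2 = 1.8827
Iter 2: z = 0.7866 + 2.8840i, |z|^2 = 8.9364
Escaped at iteration 2

Answer: 2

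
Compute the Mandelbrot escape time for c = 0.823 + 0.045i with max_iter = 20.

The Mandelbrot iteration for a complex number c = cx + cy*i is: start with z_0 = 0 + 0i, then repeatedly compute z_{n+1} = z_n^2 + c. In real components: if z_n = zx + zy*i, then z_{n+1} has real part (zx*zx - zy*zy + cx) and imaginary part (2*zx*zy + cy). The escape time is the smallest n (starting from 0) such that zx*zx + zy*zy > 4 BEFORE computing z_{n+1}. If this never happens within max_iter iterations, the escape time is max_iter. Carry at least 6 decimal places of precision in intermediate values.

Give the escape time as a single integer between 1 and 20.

z_0 = 0 + 0i, c = 0.8230 + 0.0450i
Iter 1: z = 0.8230 + 0.0450i, |z|^2 = 0.6794
Iter 2: z = 1.4983 + 0.1191i, |z|^2 = 2.2591
Iter 3: z = 3.0537 + 0.4018i, |z|^2 = 9.4868
Escaped at iteration 3

Answer: 3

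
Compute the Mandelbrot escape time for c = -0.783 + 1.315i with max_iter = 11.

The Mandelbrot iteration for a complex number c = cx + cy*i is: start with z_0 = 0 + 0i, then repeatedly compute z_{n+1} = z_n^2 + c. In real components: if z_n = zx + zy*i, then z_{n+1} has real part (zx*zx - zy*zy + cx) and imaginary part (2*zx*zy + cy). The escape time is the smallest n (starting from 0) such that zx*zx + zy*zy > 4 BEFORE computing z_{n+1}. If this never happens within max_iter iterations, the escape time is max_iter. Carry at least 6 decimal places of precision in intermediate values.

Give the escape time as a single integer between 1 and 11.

z_0 = 0 + 0i, c = -0.7830 + 1.3150i
Iter 1: z = -0.7830 + 1.3150i, |z|^2 = 2.3423
Iter 2: z = -1.8991 + -0.7443i, |z|^2 = 4.1607
Escaped at iteration 2

Answer: 2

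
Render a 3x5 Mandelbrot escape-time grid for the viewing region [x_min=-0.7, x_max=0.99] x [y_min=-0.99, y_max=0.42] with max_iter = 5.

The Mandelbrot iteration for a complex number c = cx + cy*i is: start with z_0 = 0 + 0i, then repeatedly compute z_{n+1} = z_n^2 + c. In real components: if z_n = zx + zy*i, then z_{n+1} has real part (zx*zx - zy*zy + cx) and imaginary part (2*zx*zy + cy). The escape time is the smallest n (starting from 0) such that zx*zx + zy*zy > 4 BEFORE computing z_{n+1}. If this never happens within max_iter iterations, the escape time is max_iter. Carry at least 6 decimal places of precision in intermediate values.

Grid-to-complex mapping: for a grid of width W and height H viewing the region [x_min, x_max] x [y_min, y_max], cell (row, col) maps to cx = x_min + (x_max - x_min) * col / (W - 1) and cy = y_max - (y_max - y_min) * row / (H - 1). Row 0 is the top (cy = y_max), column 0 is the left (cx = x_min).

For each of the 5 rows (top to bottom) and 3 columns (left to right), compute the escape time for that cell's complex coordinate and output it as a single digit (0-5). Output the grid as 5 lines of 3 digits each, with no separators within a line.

(row=0, col=0): c = -0.7000 + 0.4200i → escape time 5
(row=0, col=1): c = 0.1450 + 0.4200i → escape time 5
(row=0, col=2): c = 0.9900 + 0.4200i → escape time 2
(row=1, col=0): c = -0.7000 + 0.0675i → escape time 5
(row=1, col=1): c = 0.1450 + 0.0675i → escape time 5
(row=1, col=2): c = 0.9900 + 0.0675i → escape time 3
(row=2, col=0): c = -0.7000 + -0.2850i → escape time 5
(row=2, col=1): c = 0.1450 + -0.2850i → escape time 5
(row=2, col=2): c = 0.9900 + -0.2850i → escape time 2
(row=3, col=0): c = -0.7000 + -0.6375i → escape time 5
(row=3, col=1): c = 0.1450 + -0.6375i → escape time 5
(row=3, col=2): c = 0.9900 + -0.6375i → escape time 2
(row=4, col=0): c = -0.7000 + -0.9900i → escape time 3
(row=4, col=1): c = 0.1450 + -0.9900i → escape time 4
(row=4, col=2): c = 0.9900 + -0.9900i → escape time 2

Answer: 552
553
552
552
342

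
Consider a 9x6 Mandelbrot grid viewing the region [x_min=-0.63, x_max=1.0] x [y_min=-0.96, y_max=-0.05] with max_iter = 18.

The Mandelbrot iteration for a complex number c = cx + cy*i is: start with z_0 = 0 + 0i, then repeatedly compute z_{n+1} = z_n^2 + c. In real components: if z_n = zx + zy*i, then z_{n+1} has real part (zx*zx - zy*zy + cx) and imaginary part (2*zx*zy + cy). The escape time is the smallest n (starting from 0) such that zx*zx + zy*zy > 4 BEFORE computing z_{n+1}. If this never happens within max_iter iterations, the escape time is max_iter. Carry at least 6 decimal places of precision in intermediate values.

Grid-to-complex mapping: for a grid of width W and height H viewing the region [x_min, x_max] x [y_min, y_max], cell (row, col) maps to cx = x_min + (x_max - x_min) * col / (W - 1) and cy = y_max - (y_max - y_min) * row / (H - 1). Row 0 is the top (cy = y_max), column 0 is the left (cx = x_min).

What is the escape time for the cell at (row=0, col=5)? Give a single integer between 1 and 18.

Answer: 7

Derivation:
z_0 = 0 + 0i, c = 0.3887 + -0.0500i
Iter 1: z = 0.3887 + -0.0500i, |z|^2 = 0.1536
Iter 2: z = 0.5374 + -0.0889i, |z|^2 = 0.2967
Iter 3: z = 0.6696 + -0.1455i, |z|^2 = 0.4696
Iter 4: z = 0.8160 + -0.2449i, |z|^2 = 0.7258
Iter 5: z = 0.9946 + -0.4496i, |z|^2 = 1.1914
Iter 6: z = 1.1758 + -0.9444i, |z|^2 = 2.2744
Iter 7: z = 0.8793 + -2.2709i, |z|^2 = 5.9300
Escaped at iteration 7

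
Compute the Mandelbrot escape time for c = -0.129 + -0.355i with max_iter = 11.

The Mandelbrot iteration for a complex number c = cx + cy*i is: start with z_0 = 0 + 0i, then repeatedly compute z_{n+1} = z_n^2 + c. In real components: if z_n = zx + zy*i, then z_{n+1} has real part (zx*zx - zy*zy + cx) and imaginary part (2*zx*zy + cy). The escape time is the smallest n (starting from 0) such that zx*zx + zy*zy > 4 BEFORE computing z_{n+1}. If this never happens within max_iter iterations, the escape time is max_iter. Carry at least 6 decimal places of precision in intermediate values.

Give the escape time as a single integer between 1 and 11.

z_0 = 0 + 0i, c = -0.1290 + -0.3550i
Iter 1: z = -0.1290 + -0.3550i, |z|^2 = 0.1427
Iter 2: z = -0.2384 + -0.2634i, |z|^2 = 0.1262
Iter 3: z = -0.1416 + -0.2294i, |z|^2 = 0.0727
Iter 4: z = -0.1616 + -0.2900i, |z|^2 = 0.1102
Iter 5: z = -0.1870 + -0.2613i, |z|^2 = 0.1032
Iter 6: z = -0.1623 + -0.2573i, |z|^2 = 0.0925
Iter 7: z = -0.1689 + -0.2715i, |z|^2 = 0.1022
Iter 8: z = -0.1742 + -0.2633i, |z|^2 = 0.0997
Iter 9: z = -0.1680 + -0.2633i, |z|^2 = 0.0975
Iter 10: z = -0.1701 + -0.2665i, |z|^2 = 0.1000

Answer: 11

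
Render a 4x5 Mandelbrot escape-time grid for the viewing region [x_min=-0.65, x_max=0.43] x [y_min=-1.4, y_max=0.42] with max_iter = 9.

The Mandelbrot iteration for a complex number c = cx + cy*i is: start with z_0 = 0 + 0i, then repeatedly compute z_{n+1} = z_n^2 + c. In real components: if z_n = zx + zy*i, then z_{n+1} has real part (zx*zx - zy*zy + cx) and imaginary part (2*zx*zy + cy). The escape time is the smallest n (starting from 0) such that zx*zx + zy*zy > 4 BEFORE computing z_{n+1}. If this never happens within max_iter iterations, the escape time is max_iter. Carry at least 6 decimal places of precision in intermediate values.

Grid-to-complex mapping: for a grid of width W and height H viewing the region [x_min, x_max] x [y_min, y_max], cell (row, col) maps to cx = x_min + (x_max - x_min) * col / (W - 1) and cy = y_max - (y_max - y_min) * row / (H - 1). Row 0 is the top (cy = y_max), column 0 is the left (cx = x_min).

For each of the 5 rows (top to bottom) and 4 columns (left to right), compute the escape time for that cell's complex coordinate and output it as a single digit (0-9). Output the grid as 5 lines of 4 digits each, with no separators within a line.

(row=0, col=0): c = -0.6500 + 0.4200i → escape time 9
(row=0, col=1): c = -0.2900 + 0.4200i → escape time 9
(row=0, col=2): c = 0.0700 + 0.4200i → escape time 9
(row=0, col=3): c = 0.4300 + 0.4200i → escape time 8
(row=1, col=0): c = -0.6500 + -0.0350i → escape time 9
(row=1, col=1): c = -0.2900 + -0.0350i → escape time 9
(row=1, col=2): c = 0.0700 + -0.0350i → escape time 9
(row=1, col=3): c = 0.4300 + -0.0350i → escape time 6
(row=2, col=0): c = -0.6500 + -0.4900i → escape time 9
(row=2, col=1): c = -0.2900 + -0.4900i → escape time 9
(row=2, col=2): c = 0.0700 + -0.4900i → escape time 9
(row=2, col=3): c = 0.4300 + -0.4900i → escape time 6
(row=3, col=0): c = -0.6500 + -0.9450i → escape time 4
(row=3, col=1): c = -0.2900 + -0.9450i → escape time 5
(row=3, col=2): c = 0.0700 + -0.9450i → escape time 5
(row=3, col=3): c = 0.4300 + -0.9450i → escape time 3
(row=4, col=0): c = -0.6500 + -1.4000i → escape time 2
(row=4, col=1): c = -0.2900 + -1.4000i → escape time 2
(row=4, col=2): c = 0.0700 + -1.4000i → escape time 2
(row=4, col=3): c = 0.4300 + -1.4000i → escape time 2

Answer: 9998
9996
9996
4553
2222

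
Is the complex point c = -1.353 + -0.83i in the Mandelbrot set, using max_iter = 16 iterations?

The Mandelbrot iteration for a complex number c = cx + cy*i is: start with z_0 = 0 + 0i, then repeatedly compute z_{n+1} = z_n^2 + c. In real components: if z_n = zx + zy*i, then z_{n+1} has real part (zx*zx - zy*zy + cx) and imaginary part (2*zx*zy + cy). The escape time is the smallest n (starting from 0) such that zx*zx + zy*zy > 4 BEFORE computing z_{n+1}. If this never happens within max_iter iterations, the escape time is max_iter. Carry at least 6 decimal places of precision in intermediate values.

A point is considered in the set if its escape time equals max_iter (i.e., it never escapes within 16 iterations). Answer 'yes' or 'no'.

z_0 = 0 + 0i, c = -1.3530 + -0.8300i
Iter 1: z = -1.3530 + -0.8300i, |z|^2 = 2.5195
Iter 2: z = -0.2113 + 1.4160i, |z|^2 = 2.0496
Iter 3: z = -3.3134 + -1.4284i, |z|^2 = 13.0186
Escaped at iteration 3

Answer: no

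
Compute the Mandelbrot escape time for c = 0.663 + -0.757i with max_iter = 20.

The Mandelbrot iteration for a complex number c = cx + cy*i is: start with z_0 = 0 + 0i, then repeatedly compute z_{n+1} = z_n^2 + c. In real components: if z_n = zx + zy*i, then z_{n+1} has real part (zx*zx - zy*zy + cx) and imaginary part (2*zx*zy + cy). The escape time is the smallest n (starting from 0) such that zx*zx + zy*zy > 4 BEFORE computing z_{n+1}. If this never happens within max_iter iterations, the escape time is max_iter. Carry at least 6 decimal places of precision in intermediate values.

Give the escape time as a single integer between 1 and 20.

Answer: 3

Derivation:
z_0 = 0 + 0i, c = 0.6630 + -0.7570i
Iter 1: z = 0.6630 + -0.7570i, |z|^2 = 1.0126
Iter 2: z = 0.5295 + -1.7608i, |z|^2 = 3.3807
Iter 3: z = -2.1570 + -2.6217i, |z|^2 = 11.5260
Escaped at iteration 3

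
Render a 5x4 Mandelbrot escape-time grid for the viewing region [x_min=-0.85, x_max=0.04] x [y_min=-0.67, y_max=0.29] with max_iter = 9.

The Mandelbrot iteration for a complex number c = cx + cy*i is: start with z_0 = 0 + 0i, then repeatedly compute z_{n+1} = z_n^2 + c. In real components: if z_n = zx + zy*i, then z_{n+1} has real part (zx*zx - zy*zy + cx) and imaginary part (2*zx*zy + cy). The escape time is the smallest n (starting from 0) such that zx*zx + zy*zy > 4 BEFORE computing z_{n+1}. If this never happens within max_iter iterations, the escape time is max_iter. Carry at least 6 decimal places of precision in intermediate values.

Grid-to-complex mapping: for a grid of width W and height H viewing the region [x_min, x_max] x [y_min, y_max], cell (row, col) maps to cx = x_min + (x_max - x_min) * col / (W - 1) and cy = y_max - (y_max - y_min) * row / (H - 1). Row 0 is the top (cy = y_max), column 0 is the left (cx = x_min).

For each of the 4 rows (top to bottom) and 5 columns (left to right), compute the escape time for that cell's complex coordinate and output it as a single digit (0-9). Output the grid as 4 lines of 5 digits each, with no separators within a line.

(row=0, col=0): c = -0.8500 + 0.2900i → escape time 9
(row=0, col=1): c = -0.6275 + 0.2900i → escape time 9
(row=0, col=2): c = -0.4050 + 0.2900i → escape time 9
(row=0, col=3): c = -0.1825 + 0.2900i → escape time 9
(row=0, col=4): c = 0.0400 + 0.2900i → escape time 9
(row=1, col=0): c = -0.8500 + -0.0300i → escape time 9
(row=1, col=1): c = -0.6275 + -0.0300i → escape time 9
(row=1, col=2): c = -0.4050 + -0.0300i → escape time 9
(row=1, col=3): c = -0.1825 + -0.0300i → escape time 9
(row=1, col=4): c = 0.0400 + -0.0300i → escape time 9
(row=2, col=0): c = -0.8500 + -0.3500i → escape time 8
(row=2, col=1): c = -0.6275 + -0.3500i → escape time 9
(row=2, col=2): c = -0.4050 + -0.3500i → escape time 9
(row=2, col=3): c = -0.1825 + -0.3500i → escape time 9
(row=2, col=4): c = 0.0400 + -0.3500i → escape time 9
(row=3, col=0): c = -0.8500 + -0.6700i → escape time 4
(row=3, col=1): c = -0.6275 + -0.6700i → escape time 9
(row=3, col=2): c = -0.4050 + -0.6700i → escape time 9
(row=3, col=3): c = -0.1825 + -0.6700i → escape time 9
(row=3, col=4): c = 0.0400 + -0.6700i → escape time 9

Answer: 99999
99999
89999
49999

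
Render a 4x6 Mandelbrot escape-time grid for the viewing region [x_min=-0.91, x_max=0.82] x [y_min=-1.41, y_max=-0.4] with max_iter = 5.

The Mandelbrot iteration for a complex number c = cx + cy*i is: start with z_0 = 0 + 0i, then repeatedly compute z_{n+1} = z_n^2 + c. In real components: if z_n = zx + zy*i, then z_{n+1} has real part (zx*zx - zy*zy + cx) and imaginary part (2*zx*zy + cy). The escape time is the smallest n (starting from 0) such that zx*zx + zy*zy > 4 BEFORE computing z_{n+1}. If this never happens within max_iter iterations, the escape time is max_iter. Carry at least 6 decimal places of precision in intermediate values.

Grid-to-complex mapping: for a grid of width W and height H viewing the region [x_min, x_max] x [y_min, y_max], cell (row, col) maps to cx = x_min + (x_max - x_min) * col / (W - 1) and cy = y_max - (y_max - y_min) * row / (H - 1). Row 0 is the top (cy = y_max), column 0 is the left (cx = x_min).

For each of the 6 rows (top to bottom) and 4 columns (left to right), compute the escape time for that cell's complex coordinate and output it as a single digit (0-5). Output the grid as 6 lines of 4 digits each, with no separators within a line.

Answer: 5553
5553
4552
3542
3322
2222

Derivation:
(row=0, col=0): c = -0.9100 + -0.4000i → escape time 5
(row=0, col=1): c = -0.3333 + -0.4000i → escape time 5
(row=0, col=2): c = 0.2433 + -0.4000i → escape time 5
(row=0, col=3): c = 0.8200 + -0.4000i → escape time 3
(row=1, col=0): c = -0.9100 + -0.6020i → escape time 5
(row=1, col=1): c = -0.3333 + -0.6020i → escape time 5
(row=1, col=2): c = 0.2433 + -0.6020i → escape time 5
(row=1, col=3): c = 0.8200 + -0.6020i → escape time 3
(row=2, col=0): c = -0.9100 + -0.8040i → escape time 4
(row=2, col=1): c = -0.3333 + -0.8040i → escape time 5
(row=2, col=2): c = 0.2433 + -0.8040i → escape time 5
(row=2, col=3): c = 0.8200 + -0.8040i → escape time 2
(row=3, col=0): c = -0.9100 + -1.0060i → escape time 3
(row=3, col=1): c = -0.3333 + -1.0060i → escape time 5
(row=3, col=2): c = 0.2433 + -1.0060i → escape time 4
(row=3, col=3): c = 0.8200 + -1.0060i → escape time 2
(row=4, col=0): c = -0.9100 + -1.2080i → escape time 3
(row=4, col=1): c = -0.3333 + -1.2080i → escape time 3
(row=4, col=2): c = 0.2433 + -1.2080i → escape time 2
(row=4, col=3): c = 0.8200 + -1.2080i → escape time 2
(row=5, col=0): c = -0.9100 + -1.4100i → escape time 2
(row=5, col=1): c = -0.3333 + -1.4100i → escape time 2
(row=5, col=2): c = 0.2433 + -1.4100i → escape time 2
(row=5, col=3): c = 0.8200 + -1.4100i → escape time 2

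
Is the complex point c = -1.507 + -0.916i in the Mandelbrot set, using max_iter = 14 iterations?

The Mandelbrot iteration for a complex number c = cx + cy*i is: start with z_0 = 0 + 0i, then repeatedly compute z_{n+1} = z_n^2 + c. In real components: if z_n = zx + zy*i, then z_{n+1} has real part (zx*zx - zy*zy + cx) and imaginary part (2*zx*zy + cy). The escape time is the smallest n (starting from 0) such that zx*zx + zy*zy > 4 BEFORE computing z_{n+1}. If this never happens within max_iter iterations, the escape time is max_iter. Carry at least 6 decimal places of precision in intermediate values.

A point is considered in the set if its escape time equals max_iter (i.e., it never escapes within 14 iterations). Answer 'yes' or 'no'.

z_0 = 0 + 0i, c = -1.5070 + -0.9160i
Iter 1: z = -1.5070 + -0.9160i, |z|^2 = 3.1101
Iter 2: z = -0.0750 + 1.8448i, |z|^2 = 3.4090
Iter 3: z = -4.9047 + -1.1927i, |z|^2 = 25.4792
Escaped at iteration 3

Answer: no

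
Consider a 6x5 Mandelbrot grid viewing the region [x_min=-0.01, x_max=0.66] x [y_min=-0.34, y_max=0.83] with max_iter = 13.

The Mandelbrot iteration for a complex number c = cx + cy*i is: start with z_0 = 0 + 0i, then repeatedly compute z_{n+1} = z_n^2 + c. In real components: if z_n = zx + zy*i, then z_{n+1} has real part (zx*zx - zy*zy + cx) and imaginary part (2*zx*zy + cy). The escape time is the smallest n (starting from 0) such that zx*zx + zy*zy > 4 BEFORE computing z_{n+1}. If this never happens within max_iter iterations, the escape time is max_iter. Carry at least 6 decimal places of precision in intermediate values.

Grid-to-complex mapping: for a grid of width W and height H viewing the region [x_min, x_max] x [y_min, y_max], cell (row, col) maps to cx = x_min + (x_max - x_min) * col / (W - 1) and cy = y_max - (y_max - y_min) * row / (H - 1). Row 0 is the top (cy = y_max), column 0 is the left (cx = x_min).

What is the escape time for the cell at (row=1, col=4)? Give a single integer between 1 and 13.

Answer: 4

Derivation:
z_0 = 0 + 0i, c = 0.5260 + 0.5375i
Iter 1: z = 0.5260 + 0.5375i, |z|^2 = 0.5656
Iter 2: z = 0.5138 + 1.1029i, |z|^2 = 1.4805
Iter 3: z = -0.4265 + 1.6708i, |z|^2 = 2.9736
Iter 4: z = -2.0837 + -0.8878i, |z|^2 = 5.1302
Escaped at iteration 4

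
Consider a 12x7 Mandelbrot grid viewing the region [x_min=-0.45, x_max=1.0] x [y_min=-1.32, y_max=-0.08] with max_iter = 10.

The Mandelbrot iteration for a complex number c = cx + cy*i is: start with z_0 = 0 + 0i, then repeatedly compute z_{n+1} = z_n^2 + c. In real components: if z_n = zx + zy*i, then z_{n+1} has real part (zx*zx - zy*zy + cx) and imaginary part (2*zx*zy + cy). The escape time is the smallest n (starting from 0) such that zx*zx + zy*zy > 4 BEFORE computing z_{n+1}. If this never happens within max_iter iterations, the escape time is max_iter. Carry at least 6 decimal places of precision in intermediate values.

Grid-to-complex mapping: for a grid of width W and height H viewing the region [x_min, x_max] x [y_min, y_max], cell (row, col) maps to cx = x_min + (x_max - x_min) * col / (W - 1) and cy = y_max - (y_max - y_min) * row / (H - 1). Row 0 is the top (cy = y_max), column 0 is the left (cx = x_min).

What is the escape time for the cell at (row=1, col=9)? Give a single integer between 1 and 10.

Answer: 3

Derivation:
z_0 = 0 + 0i, c = 0.7364 + -0.2867i
Iter 1: z = 0.7364 + -0.2867i, |z|^2 = 0.6244
Iter 2: z = 1.1964 + -0.7088i, |z|^2 = 1.9339
Iter 3: z = 1.6653 + -1.9828i, |z|^2 = 6.7049
Escaped at iteration 3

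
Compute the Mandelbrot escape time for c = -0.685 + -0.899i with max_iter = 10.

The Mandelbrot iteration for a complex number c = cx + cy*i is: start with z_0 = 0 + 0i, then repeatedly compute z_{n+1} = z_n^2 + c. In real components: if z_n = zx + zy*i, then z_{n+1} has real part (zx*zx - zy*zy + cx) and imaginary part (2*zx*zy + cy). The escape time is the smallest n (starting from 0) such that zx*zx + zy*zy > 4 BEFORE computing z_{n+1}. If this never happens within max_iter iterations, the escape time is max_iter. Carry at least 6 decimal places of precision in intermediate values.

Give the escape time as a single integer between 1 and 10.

Answer: 4

Derivation:
z_0 = 0 + 0i, c = -0.6850 + -0.8990i
Iter 1: z = -0.6850 + -0.8990i, |z|^2 = 1.2774
Iter 2: z = -1.0240 + 0.3326i, |z|^2 = 1.1592
Iter 3: z = 0.2529 + -1.5802i, |z|^2 = 2.5610
Iter 4: z = -3.1181 + -1.6982i, |z|^2 = 12.6066
Escaped at iteration 4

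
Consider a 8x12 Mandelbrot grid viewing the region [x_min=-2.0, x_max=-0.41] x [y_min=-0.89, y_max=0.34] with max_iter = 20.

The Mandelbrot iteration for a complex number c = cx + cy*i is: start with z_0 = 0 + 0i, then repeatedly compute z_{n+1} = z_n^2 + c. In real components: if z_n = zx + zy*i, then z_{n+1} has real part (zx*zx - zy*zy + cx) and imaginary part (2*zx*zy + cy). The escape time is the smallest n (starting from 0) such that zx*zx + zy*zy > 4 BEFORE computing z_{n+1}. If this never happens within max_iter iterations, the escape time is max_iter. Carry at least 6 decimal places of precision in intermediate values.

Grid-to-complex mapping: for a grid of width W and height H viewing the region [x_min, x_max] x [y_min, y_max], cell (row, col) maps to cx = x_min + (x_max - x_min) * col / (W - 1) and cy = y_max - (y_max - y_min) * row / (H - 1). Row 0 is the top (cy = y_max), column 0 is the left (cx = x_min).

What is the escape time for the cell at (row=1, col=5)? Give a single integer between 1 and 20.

z_0 = 0 + 0i, c = -0.8643 + 0.2282i
Iter 1: z = -0.8643 + 0.2282i, |z|^2 = 0.7991
Iter 2: z = -0.1694 + -0.1662i, |z|^2 = 0.0563
Iter 3: z = -0.8632 + 0.2845i, |z|^2 = 0.8261
Iter 4: z = -0.2000 + -0.2630i, |z|^2 = 0.1092
Iter 5: z = -0.8934 + 0.3334i, |z|^2 = 0.9094
Iter 6: z = -0.1772 + -0.3676i, |z|^2 = 0.1665
Iter 7: z = -0.9680 + 0.3585i, |z|^2 = 1.0655
Iter 8: z = -0.0558 + -0.4658i, |z|^2 = 0.2201
Iter 9: z = -1.0781 + 0.2802i, |z|^2 = 1.2408
Iter 10: z = 0.2196 + -0.3759i, |z|^2 = 0.1895
Iter 11: z = -0.9574 + 0.0631i, |z|^2 = 0.9206
Iter 12: z = 0.0483 + 0.1073i, |z|^2 = 0.0139
Iter 13: z = -0.8735 + 0.2386i, |z|^2 = 0.8199
Iter 14: z = -0.1582 + -0.1886i, |z|^2 = 0.0606
Iter 15: z = -0.8748 + 0.2879i, |z|^2 = 0.8481
Iter 16: z = -0.1819 + -0.2754i, |z|^2 = 0.1089
Iter 17: z = -0.9071 + 0.3284i, |z|^2 = 0.9306
Iter 18: z = -0.1493 + -0.3675i, |z|^2 = 0.1574
Iter 19: z = -0.9771 + 0.3379i, |z|^2 = 1.0689

Answer: 20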